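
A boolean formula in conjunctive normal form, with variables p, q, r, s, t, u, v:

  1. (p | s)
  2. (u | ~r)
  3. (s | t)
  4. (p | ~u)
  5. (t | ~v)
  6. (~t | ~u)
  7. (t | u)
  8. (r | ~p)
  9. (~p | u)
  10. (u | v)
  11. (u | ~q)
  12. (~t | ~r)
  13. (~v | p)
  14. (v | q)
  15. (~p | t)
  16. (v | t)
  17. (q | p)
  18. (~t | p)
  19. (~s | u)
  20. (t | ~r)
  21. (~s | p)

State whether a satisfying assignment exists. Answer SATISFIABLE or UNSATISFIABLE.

UNSATISFIABLE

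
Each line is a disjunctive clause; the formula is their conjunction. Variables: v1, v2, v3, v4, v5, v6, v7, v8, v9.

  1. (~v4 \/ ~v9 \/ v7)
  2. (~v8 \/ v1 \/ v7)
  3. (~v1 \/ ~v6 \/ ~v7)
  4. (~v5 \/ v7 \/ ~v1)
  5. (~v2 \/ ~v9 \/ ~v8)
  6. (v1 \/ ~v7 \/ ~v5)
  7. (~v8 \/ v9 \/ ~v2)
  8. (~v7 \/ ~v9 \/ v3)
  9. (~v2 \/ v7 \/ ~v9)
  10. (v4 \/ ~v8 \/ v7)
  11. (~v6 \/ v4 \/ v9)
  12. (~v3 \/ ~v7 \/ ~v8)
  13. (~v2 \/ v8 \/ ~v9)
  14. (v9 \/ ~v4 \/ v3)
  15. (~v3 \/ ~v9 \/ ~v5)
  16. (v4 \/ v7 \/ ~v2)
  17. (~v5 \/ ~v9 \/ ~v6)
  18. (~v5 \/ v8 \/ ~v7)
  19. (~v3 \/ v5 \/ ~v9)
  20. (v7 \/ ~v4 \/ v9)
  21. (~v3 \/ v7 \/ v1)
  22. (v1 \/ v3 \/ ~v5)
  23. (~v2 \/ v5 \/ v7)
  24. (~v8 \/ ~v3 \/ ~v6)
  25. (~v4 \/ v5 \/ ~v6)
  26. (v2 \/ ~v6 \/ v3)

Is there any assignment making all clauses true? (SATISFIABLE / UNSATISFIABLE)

SATISFIABLE

Pure literal: v6 appears only negated; assign v6 = False.
Set v1 = True and propagate.
The remaining clauses are satisfied by v2 = False, v3 = False, v4 = False, v5 = False, v7 = True, v8 = True, v9 = False.
So v1=True, v2=False, v3=False, v4=False, v5=False, v6=False, v7=True, v8=True, v9=False is a satisfying assignment.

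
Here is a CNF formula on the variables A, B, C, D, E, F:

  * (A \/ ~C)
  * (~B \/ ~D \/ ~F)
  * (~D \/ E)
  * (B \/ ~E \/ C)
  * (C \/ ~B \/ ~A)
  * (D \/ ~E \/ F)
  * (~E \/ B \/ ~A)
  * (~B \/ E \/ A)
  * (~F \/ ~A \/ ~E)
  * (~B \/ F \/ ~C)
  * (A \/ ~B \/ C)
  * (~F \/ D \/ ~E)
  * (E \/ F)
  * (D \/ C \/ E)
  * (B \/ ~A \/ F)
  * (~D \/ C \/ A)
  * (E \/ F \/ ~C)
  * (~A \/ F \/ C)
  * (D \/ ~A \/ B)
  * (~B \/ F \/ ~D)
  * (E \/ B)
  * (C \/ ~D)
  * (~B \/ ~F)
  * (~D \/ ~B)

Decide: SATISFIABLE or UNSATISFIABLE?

UNSATISFIABLE

B = True:
  propagation gives F=False, C=False, A=False; an empty clause results — contradiction.
B = False:
  propagation gives E=True, C=True, A=True; an empty clause results — contradiction.
Every branch closes, so no satisfying assignment exists.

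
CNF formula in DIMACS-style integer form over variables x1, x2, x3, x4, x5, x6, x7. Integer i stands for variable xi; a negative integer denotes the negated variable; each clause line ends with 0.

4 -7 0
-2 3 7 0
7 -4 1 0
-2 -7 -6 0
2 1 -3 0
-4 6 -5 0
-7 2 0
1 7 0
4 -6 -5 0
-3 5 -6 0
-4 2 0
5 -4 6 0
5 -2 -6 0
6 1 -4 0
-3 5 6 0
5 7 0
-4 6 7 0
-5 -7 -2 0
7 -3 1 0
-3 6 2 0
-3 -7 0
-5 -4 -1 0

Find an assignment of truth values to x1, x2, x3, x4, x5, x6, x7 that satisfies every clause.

x1 = True, x2 = True, x3 = True, x4 = False, x5 = True, x6 = False, x7 = False

Check each clause:
  1. (NOT x7 OR x4) — NOT x7 is true.
  2. (NOT x2 OR x7 OR x3) — x3 is true.
  3. (NOT x4 OR x7 OR x1) — x1 is true.
  4. (NOT x7 OR NOT x2 OR NOT x6) — NOT x7 is true.
  5. (x2 OR x1 OR NOT x3) — x1 is true.
  6. (NOT x5 OR x6 OR NOT x4) — NOT x4 is true.
  7. (NOT x7 OR x2) — NOT x7 is true.
  8. (x1 OR x7) — x1 is true.
  9. (NOT x5 OR NOT x6 OR x4) — NOT x6 is true.
  10. (NOT x6 OR x5 OR NOT x3) — NOT x6 is true.
  11. (x2 OR NOT x4) — x2 is true.
  12. (NOT x4 OR x5 OR x6) — NOT x4 is true.
  13. (x5 OR NOT x6 OR NOT x2) — NOT x6 is true.
  14. (x6 OR x1 OR NOT x4) — x1 is true.
  15. (NOT x3 OR x6 OR x5) — x5 is true.
  16. (x7 OR x5) — x5 is true.
  17. (x7 OR NOT x4 OR x6) — NOT x4 is true.
  18. (NOT x5 OR NOT x7 OR NOT x2) — NOT x7 is true.
  19. (x7 OR NOT x3 OR x1) — x1 is true.
  20. (NOT x3 OR x6 OR x2) — x2 is true.
  21. (NOT x3 OR NOT x7) — NOT x7 is true.
  22. (NOT x4 OR NOT x1 OR NOT x5) — NOT x4 is true.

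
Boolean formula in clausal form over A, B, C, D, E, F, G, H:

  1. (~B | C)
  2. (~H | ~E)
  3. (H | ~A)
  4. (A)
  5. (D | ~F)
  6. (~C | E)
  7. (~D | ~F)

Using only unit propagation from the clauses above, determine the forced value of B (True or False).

False

Unit clause (A) sets A = True.
(H | ~A): since A = True, the clause reduces to (H). H = True.
(~E | ~H): since H = True, the clause reduces to (~E). E = False.
(~C | E) with E = False leaves only ~C, so C = False.
In (~B | C), C is now false; ~B must hold, so B = False.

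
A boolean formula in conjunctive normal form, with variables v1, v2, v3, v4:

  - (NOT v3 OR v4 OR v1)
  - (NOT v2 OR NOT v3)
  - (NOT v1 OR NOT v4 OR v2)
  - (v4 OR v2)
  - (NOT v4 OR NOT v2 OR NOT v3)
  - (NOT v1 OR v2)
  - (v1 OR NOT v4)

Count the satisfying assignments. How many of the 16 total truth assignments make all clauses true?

3

Satisfying assignments:
  v1=0 v2=1 v3=0 v4=0
  v1=1 v2=1 v3=0 v4=0
  v1=1 v2=1 v3=0 v4=1
Count: 3.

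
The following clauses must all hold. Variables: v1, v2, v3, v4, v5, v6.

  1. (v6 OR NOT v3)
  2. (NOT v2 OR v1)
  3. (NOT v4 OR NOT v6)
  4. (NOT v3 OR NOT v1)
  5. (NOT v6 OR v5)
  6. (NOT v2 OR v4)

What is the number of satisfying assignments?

Case analysis on v6 and v1:
  v6=1, v1=1: remaining (v2,v3,v4,v5) ∈ {(0,0,0,1)} — 1.
  v6=1, v1=0: remaining (v2,v3,v4,v5) ∈ {(0,0,0,1); (0,1,0,1)} — 2.
  v6=0, v1=1: v5 free; 3 ways for (v2,v3,v4) × 2^1 = 6.
  v6=0, v1=0: remaining (v2,v3,v4,v5) ∈ {(0,0,0,0); (0,0,0,1); (0,0,1,0); (0,0,1,1)} — 4.
Total: 1 + 2 + 6 + 4 = 13.

13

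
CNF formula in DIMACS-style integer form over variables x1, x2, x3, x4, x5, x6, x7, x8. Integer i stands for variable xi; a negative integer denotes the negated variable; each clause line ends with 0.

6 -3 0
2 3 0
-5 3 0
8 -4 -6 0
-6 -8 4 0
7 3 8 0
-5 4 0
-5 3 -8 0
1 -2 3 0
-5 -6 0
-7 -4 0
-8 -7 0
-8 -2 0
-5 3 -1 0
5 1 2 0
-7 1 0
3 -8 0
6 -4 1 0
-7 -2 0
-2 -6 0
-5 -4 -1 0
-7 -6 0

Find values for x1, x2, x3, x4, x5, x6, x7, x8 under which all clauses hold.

x1=True, x2=False, x3=True, x4=False, x5=False, x6=True, x7=False, x8=False

Set x1 = True and propagate.
Try x2 = False.
  then x3 is forced to True.
  then x6 is forced to True.
  then x5 is forced to False.
  then x7 is forced to False.
Set x4 = False and propagate.
  then x8 is forced to False.
Every clause has at least one true literal under this assignment.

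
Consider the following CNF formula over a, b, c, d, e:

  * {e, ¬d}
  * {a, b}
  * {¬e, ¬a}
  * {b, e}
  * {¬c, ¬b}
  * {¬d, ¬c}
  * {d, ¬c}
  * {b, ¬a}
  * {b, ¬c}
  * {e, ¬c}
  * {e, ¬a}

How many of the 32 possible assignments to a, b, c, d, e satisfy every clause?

Satisfying assignments:
  a=F b=T c=F d=F e=F
  a=F b=T c=F d=F e=T
  a=F b=T c=F d=T e=T
Count: 3.

3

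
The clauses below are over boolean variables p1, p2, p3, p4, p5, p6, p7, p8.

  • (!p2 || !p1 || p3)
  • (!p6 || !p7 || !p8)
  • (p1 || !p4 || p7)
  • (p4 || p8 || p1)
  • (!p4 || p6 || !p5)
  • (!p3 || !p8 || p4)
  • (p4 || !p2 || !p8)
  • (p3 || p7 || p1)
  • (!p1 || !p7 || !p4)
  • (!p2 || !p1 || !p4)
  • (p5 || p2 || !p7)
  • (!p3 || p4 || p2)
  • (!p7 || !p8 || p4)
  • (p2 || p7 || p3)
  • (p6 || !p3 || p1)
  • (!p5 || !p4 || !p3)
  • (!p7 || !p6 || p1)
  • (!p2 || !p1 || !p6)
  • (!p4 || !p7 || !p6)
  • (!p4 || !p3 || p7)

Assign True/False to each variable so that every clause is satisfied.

Set p1 = True and propagate.
Set p2 = True and propagate.
  then p3 is forced to True.
  then p4 is forced to False.
  then p8 is forced to False.
  then p6 is forced to False.
p5, p7 are now unconstrained; take p5 = True, p7 = True.
Every clause has at least one true literal under this assignment.

p1 = True, p2 = True, p3 = True, p4 = False, p5 = True, p6 = False, p7 = True, p8 = False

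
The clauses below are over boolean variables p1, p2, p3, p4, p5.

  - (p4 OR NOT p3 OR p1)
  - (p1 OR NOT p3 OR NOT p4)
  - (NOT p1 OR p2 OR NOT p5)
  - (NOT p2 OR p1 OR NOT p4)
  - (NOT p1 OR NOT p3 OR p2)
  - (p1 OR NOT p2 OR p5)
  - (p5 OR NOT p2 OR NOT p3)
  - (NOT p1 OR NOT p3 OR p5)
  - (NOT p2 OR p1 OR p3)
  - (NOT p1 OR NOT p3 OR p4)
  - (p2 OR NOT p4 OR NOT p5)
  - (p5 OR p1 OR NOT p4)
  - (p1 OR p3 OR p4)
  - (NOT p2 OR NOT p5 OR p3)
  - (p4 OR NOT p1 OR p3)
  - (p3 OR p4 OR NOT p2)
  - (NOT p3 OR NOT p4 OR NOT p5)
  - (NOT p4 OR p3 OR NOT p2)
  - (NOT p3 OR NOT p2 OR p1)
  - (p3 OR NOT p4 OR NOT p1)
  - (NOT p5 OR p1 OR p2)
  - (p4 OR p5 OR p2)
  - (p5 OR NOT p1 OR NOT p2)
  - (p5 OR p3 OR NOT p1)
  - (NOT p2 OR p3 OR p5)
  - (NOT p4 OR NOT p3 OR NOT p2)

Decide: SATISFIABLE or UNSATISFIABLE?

UNSATISFIABLE

p3 = True:
  p1 = True:
    propagation gives p2=True, p5=True, p4=True; an empty clause results — contradiction.
  p1 = False:
    propagation gives p4=True; an empty clause results — contradiction.
p3 = False:
  p2 = True:
    propagation gives p1=True, p5=False; an empty clause results — contradiction.
  p2 = False:
    p1 = True:
      propagation gives p5=False; contradiction.
    p1 = False:
      propagation gives p4=True, p5=False; contradiction.
Every branch closes, so no satisfying assignment exists.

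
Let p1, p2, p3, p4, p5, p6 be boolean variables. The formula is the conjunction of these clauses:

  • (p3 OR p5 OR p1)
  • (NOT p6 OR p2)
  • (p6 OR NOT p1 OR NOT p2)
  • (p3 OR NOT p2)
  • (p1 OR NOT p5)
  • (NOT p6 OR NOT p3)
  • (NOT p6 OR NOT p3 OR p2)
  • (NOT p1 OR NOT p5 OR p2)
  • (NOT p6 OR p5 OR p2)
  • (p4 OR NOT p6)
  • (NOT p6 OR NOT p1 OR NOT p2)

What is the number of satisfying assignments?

8

Split on p2, then p6.
  p2=T, p6=T: a clause becomes empty — 0.
  p2=T, p6=F: remaining (p1,p3,p4,p5) ∈ {(F,T,F,F); (F,T,T,F)} — 2.
  p2=F, p6=T: a clause becomes empty — 0.
  p2=F, p6=F: p4 free; 3 ways for (p1,p3,p5) × 2^1 = 6.
Total: 0 + 2 + 0 + 6 = 8.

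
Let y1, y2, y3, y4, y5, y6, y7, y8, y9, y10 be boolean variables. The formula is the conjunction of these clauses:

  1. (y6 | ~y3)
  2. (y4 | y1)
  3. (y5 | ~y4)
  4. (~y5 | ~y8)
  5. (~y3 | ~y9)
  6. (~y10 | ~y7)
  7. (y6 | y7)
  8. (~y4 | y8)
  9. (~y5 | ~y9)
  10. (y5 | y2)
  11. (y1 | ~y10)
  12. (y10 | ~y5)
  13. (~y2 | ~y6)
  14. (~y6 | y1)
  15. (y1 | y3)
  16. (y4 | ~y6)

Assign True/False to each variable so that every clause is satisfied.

y1=T, y2=T, y3=F, y4=F, y5=F, y6=F, y7=T, y8=F, y9=T, y10=F

Check each clause:
  1. (y6 | ~y3) — ~y3 is true.
  2. (y4 | y1) — y1 is true.
  3. (~y4 | y5) — ~y4 is true.
  4. (~y8 | ~y5) — ~y8 is true.
  5. (~y3 | ~y9) — ~y3 is true.
  6. (~y10 | ~y7) — ~y10 is true.
  7. (y6 | y7) — y7 is true.
  8. (y8 | ~y4) — ~y4 is true.
  9. (~y5 | ~y9) — ~y5 is true.
  10. (y5 | y2) — y2 is true.
  11. (~y10 | y1) — y1 is true.
  12. (~y5 | y10) — ~y5 is true.
  13. (~y2 | ~y6) — ~y6 is true.
  14. (~y6 | y1) — y1 is true.
  15. (y3 | y1) — y1 is true.
  16. (y4 | ~y6) — ~y6 is true.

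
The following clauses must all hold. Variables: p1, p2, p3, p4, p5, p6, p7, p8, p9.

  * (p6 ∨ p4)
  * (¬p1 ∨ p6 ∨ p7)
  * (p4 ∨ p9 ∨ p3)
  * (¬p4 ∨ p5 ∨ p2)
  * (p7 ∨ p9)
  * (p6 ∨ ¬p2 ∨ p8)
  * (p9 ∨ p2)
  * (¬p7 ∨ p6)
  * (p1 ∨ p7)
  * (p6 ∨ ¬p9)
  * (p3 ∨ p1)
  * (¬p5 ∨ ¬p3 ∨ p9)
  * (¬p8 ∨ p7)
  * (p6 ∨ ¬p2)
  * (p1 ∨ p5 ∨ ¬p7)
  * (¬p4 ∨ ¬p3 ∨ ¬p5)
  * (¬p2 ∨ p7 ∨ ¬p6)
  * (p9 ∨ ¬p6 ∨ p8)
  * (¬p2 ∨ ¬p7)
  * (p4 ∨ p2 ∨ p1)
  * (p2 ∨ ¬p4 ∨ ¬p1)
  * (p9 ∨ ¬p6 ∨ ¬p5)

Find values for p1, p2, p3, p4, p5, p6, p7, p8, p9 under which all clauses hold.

p1=T, p2=F, p3=T, p4=F, p5=F, p6=T, p7=T, p8=F, p9=T

Check each clause:
  1. (p4 ∨ p6) — p6 is true.
  2. (p6 ∨ p7 ∨ ¬p1) — p7 is true.
  3. (p9 ∨ p3 ∨ p4) — p9 is true.
  4. (p5 ∨ p2 ∨ ¬p4) — ¬p4 is true.
  5. (p7 ∨ p9) — p9 is true.
  6. (¬p2 ∨ p8 ∨ p6) — ¬p2 is true.
  7. (p2 ∨ p9) — p9 is true.
  8. (¬p7 ∨ p6) — p6 is true.
  9. (p7 ∨ p1) — p1 is true.
  10. (¬p9 ∨ p6) — p6 is true.
  11. (p1 ∨ p3) — p1 is true.
  12. (¬p3 ∨ ¬p5 ∨ p9) — p9 is true.
  13. (p7 ∨ ¬p8) — ¬p8 is true.
  14. (¬p2 ∨ p6) — ¬p2 is true.
  15. (p1 ∨ ¬p7 ∨ p5) — p1 is true.
  16. (¬p3 ∨ ¬p4 ∨ ¬p5) — ¬p5 is true.
  17. (¬p2 ∨ ¬p6 ∨ p7) — ¬p2 is true.
  18. (¬p6 ∨ p8 ∨ p9) — p9 is true.
  19. (¬p7 ∨ ¬p2) — ¬p2 is true.
  20. (p4 ∨ p2 ∨ p1) — p1 is true.
  21. (¬p4 ∨ p2 ∨ ¬p1) — ¬p4 is true.
  22. (¬p6 ∨ ¬p5 ∨ p9) — p9 is true.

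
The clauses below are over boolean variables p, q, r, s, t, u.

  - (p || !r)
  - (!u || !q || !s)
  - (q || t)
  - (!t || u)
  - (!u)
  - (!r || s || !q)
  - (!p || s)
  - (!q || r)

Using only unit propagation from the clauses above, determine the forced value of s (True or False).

True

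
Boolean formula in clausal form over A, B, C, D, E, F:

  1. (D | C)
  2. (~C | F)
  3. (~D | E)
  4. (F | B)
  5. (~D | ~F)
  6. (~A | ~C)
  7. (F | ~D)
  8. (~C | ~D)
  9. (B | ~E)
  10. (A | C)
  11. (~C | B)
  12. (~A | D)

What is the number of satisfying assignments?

2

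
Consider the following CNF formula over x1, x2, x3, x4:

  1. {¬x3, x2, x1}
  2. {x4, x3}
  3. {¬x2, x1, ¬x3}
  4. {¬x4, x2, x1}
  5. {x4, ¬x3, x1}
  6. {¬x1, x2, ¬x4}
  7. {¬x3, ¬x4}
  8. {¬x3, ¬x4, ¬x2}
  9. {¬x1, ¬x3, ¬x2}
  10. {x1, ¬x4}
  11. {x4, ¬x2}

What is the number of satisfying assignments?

Satisfying assignments:
  x1=T x2=F x3=T x4=F
  x1=T x2=T x3=F x4=T
That's 2 in total.

2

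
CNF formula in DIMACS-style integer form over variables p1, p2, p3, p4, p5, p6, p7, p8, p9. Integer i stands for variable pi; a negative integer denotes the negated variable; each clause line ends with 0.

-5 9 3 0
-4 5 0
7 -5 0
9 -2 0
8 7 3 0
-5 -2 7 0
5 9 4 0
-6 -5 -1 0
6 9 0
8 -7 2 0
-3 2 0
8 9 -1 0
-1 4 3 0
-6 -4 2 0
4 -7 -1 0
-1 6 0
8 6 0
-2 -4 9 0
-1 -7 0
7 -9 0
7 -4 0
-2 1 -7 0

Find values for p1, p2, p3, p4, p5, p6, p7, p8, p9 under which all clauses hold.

p1=F, p2=F, p3=F, p4=F, p5=F, p6=T, p7=T, p8=T, p9=T

Pure literal: p8 appears only positively; assign p8 = True.
Try p1 = False.
The remaining clauses are satisfied by p2 = False, p3 = False, p4 = False, p5 = False, p6 = True, p7 = True, p9 = True.
Check each clause:
  1. (p3 | p9 | ~p5) — p9 is true.
  2. (p5 | ~p4) — ~p4 is true.
  3. (p7 | ~p5) — ~p5 is true.
  4. (~p2 | p9) — p9 is true.
  5. (p7 | p3 | p8) — p8 is true.
  6. (~p5 | p7 | ~p2) — ~p5 is true.
  7. (p9 | p4 | p5) — p9 is true.
  8. (~p1 | ~p5 | ~p6) — ~p5 is true.
  9. (p6 | p9) — p9 is true.
  10. (p2 | p8 | ~p7) — p8 is true.
  11. (p2 | ~p3) — ~p3 is true.
  12. (p8 | ~p1 | p9) — p8 is true.
  13. (p3 | ~p1 | p4) — ~p1 is true.
  14. (p2 | ~p6 | ~p4) — ~p4 is true.
  15. (p4 | ~p1 | ~p7) — ~p1 is true.
  16. (p6 | ~p1) — p6 is true.
  17. (p6 | p8) — p8 is true.
  18. (~p2 | ~p4 | p9) — p9 is true.
  19. (~p1 | ~p7) — ~p1 is true.
  20. (p7 | ~p9) — p7 is true.
  21. (p7 | ~p4) — ~p4 is true.
  22. (~p7 | p1 | ~p2) — ~p2 is true.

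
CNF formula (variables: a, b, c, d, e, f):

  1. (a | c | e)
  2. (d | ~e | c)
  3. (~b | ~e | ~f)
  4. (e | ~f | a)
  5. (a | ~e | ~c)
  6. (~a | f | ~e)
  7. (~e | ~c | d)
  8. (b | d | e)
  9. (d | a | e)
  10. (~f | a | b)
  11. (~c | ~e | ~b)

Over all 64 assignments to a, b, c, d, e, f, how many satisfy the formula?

18

Split on e, then a.
  e=1, a=1: remaining (b,c,d,f) ∈ {(0,0,1,1); (0,1,1,1)} — 2.
  e=1, a=0: remaining (b,c,d,f) ∈ {(0,0,1,0); (1,0,1,0)} — 2.
  e=0, a=1: c, f free; 3 ways for (b,d) × 2^2 = 12.
  e=0, a=0: remaining (b,c,d,f) ∈ {(0,1,1,0); (1,1,1,0)} — 2.
Total: 2 + 2 + 12 + 2 = 18.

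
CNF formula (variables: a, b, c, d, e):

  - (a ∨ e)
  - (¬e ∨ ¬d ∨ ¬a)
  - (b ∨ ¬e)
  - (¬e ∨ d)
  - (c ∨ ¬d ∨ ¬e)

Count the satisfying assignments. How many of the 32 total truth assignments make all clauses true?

Split on e, then d.
  e=T, d=T: remaining (a,b,c) ∈ {(F,T,T)} — 1.
  e=T, d=F: a clause becomes empty — 0.
  e=F, d=T: remaining (a,b,c) ∈ {(T,F,F); (T,F,T); (T,T,F); (T,T,T)} — 4.
  e=F, d=F: remaining (a,b,c) ∈ {(T,F,F); (T,F,T); (T,T,F); (T,T,T)} — 4.
Total: 1 + 0 + 4 + 4 = 9.

9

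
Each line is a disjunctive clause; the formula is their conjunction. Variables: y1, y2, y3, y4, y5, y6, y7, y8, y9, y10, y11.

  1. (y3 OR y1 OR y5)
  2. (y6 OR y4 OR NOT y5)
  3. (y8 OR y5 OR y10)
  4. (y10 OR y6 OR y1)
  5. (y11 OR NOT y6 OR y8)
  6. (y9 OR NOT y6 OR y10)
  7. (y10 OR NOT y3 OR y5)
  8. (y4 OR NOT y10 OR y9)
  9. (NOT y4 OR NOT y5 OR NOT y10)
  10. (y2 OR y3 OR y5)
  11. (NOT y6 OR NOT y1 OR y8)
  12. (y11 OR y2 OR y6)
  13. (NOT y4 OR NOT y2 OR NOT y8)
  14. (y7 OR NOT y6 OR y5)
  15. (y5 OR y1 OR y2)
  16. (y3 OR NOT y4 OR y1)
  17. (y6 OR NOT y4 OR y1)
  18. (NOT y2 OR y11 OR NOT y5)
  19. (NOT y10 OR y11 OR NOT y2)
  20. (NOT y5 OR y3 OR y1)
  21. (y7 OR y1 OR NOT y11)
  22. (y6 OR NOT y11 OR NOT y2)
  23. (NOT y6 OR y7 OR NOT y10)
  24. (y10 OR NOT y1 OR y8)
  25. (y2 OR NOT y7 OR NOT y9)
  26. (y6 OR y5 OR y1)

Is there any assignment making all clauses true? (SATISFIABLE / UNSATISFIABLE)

Branch on y1: take y1 = False.
Set y2 = True and propagate.
Set y3 = True and propagate.
The remaining clauses are satisfied by y4 = False, y5 = True, y6 = True, y7 = True, y8 = True, y9 = True, y10 = False, y11 = True.
So y1 = False, y2 = True, y3 = True, y4 = False, y5 = True, y6 = True, y7 = True, y8 = True, y9 = True, y10 = False, y11 = True is a satisfying assignment.

SATISFIABLE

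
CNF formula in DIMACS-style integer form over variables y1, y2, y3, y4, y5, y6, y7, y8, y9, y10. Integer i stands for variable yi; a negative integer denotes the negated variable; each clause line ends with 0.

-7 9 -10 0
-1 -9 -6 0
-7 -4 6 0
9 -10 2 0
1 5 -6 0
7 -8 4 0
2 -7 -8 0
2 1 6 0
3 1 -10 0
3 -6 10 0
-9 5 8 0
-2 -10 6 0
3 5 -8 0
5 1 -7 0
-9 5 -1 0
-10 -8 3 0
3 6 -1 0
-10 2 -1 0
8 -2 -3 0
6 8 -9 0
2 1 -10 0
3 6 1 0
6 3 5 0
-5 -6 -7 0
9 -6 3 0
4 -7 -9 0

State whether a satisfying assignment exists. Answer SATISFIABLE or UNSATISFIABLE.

Set y1 = False and propagate.
Branch on y2: take y2 = True.
Try y3 = True.
  then y8 is forced to True.
For the remaining variables, y4 = True, y5 = True, y6 = False, y7 = False, y9 = False, y10 = False works.
Every clause has at least one true literal under this assignment.
So y1=F, y2=T, y3=T, y4=T, y5=T, y6=F, y7=F, y8=T, y9=F, y10=F is a satisfying assignment.

SATISFIABLE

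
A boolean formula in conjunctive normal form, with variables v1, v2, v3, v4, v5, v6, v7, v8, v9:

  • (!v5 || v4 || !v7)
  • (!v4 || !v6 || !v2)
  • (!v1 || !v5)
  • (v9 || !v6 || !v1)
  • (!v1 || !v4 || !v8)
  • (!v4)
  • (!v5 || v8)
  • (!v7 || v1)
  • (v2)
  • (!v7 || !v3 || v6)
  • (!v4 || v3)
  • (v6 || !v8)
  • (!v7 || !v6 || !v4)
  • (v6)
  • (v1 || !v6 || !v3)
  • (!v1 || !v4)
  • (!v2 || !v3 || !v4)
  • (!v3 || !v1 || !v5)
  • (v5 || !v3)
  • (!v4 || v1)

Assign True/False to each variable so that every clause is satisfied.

v1=T, v2=T, v3=F, v4=F, v5=F, v6=T, v7=F, v8=T, v9=T

Unit propagation: (!v4) forces v4 = False.
(v2) is a unit clause, so v2 = True.
The clause (v6) is unit: v6 must be True.
Pure literal: v3 appears only negated; assign v3 = False.
Pure literal: v7 appears only negated; assign v7 = False.
Try v1 = True.
  then v5 is forced to False.
  then v9 is forced to True.
v8 is now unconstrained; take v8 = True.
Every clause has at least one true literal under this assignment.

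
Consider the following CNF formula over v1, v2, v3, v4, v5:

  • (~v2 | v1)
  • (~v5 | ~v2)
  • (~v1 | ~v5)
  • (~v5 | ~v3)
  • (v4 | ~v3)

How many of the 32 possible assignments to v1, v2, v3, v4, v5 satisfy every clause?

11

Split on v5, then v1.
  v5=T, v1=T: a clause becomes empty — 0.
  v5=T, v1=F: remaining (v2,v3,v4) ∈ {(F,F,F); (F,F,T)} — 2.
  v5=F, v1=T: v2 free; 3 ways for (v3,v4) × 2^1 = 6.
  v5=F, v1=F: remaining (v2,v3,v4) ∈ {(F,F,F); (F,F,T); (F,T,T)} — 3.
Total: 0 + 2 + 6 + 3 = 11.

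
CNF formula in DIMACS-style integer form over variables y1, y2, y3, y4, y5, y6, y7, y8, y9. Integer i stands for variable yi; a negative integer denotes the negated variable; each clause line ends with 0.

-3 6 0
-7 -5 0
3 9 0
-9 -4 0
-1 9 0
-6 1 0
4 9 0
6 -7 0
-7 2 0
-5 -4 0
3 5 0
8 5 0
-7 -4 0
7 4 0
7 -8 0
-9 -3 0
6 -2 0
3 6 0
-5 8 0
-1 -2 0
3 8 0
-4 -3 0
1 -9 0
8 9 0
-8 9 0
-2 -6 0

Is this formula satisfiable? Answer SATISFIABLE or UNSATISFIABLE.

UNSATISFIABLE

y9 = True:
  propagation gives y4=False, y7=True, y5=False, y6=True; an empty clause results — contradiction.
y9 = False:
  propagation gives y3=True, y6=True, y1=False; an empty clause results — contradiction.
Every branch closes, so no satisfying assignment exists.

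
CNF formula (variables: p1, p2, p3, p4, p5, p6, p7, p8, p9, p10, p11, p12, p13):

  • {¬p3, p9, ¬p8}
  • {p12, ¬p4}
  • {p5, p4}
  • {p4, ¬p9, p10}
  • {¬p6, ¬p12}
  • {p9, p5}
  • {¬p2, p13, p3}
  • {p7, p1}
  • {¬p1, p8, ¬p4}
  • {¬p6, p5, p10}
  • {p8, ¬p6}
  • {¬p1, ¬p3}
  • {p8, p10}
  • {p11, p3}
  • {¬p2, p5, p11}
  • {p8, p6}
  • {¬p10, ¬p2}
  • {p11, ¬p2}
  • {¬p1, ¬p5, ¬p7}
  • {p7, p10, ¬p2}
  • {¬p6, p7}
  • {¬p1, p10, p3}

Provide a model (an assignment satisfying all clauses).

Pure literal: p2 appears only negated; assign p2 = False.
Pure literal: p13 appears only positively; assign p13 = True.
Try p1 = False.
  then p7 is forced to True.
Set p3 = True and propagate.
For the remaining variables, p4 = True, p5 = True, p6 = False, p8 = True, p9 = True, p10 = False, p11 = False, p12 = True works.
Every clause has at least one true literal under this assignment.

p1=0, p2=0, p3=1, p4=1, p5=1, p6=0, p7=1, p8=1, p9=1, p10=0, p11=0, p12=1, p13=1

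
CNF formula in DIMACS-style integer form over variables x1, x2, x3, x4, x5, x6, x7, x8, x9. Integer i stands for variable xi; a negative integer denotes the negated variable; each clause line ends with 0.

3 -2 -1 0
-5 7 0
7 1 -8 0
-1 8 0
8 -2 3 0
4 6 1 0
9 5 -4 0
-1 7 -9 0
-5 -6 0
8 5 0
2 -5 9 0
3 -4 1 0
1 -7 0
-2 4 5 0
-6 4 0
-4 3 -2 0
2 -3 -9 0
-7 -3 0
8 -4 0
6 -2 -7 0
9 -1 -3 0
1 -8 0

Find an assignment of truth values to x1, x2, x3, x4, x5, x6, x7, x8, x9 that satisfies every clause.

x1 = True  x2 = False  x3 = False  x4 = True  x5 = True  x6 = False  x7 = True  x8 = True  x9 = True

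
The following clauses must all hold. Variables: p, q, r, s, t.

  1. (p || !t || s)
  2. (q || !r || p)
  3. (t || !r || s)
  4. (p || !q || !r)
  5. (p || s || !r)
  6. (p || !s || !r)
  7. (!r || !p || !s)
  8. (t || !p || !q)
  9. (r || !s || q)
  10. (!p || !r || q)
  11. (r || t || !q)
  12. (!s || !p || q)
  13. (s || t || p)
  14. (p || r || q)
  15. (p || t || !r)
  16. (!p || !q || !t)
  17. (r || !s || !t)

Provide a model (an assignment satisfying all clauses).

p=T, q=F, r=F, s=F, t=F

Set p = True and propagate.
Try q = False.
  then r is forced to False.
  then s is forced to False.
t is now unconstrained; take t = False.
Every clause has at least one true literal under this assignment.
Check each clause:
  1. (!t || p || s) — p is true.
  2. (!r || p || q) — p is true.
  3. (!r || t || s) — !r is true.
  4. (!r || !q || p) — p is true.
  5. (s || p || !r) — p is true.
  6. (p || !s || !r) — p is true.
  7. (!s || !r || !p) — !s is true.
  8. (!q || t || !p) — !q is true.
  9. (!s || q || r) — !s is true.
  10. (q || !r || !p) — !r is true.
  11. (r || !q || t) — !q is true.
  12. (!p || q || !s) — !s is true.
  13. (s || t || p) — p is true.
  14. (p || r || q) — p is true.
  15. (t || !r || p) — p is true.
  16. (!p || !q || !t) — !t is true.
  17. (r || !t || !s) — !s is true.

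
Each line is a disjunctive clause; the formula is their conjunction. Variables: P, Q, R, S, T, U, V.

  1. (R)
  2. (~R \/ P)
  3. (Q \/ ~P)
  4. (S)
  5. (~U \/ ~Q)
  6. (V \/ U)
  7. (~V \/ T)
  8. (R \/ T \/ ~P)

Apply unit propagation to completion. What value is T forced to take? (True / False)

True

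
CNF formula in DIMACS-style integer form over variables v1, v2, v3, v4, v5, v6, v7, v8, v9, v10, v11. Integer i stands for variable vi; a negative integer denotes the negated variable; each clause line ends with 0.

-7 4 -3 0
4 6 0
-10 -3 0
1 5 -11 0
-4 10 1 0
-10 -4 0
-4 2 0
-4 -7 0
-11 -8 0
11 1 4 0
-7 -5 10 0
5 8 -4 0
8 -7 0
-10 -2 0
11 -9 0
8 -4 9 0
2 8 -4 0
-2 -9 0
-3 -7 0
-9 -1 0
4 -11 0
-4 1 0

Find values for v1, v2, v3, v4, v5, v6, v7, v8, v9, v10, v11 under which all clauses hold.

v1=T, v2=F, v3=F, v4=F, v5=F, v6=T, v7=F, v8=T, v9=F, v10=T, v11=F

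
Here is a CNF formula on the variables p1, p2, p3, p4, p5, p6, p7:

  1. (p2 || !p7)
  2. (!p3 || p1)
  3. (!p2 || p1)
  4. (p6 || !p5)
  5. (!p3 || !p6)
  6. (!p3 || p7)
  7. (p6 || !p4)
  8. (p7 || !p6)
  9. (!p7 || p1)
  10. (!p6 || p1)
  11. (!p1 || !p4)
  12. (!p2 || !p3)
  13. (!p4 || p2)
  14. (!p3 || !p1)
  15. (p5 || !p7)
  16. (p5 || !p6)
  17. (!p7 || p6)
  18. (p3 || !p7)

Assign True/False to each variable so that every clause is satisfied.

Pure literal: p4 appears only negated; assign p4 = False.
Branch on p1: take p1 = True.
  then p3 is forced to False.
  then p7 is forced to False.
  then p6 is forced to False.
  then p5 is forced to False.
p2 is now unconstrained; take p2 = False.
Every clause has at least one true literal under this assignment.

p1 = True, p2 = False, p3 = False, p4 = False, p5 = False, p6 = False, p7 = False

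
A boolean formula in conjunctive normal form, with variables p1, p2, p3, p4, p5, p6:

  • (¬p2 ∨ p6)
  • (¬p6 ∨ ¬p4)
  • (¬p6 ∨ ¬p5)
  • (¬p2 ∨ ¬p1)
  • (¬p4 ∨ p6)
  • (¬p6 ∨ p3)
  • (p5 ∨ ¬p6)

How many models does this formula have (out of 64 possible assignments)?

Case analysis on p6 and p2:
  p6=T, p2=T: a clause becomes empty — 0.
  p6=T, p2=F: a clause becomes empty — 0.
  p6=F, p2=T: a clause becomes empty — 0.
  p6=F, p2=F: forces p4=F; p1, p3, p5 free → 2^3 = 8.
Total: 0 + 0 + 0 + 8 = 8.

8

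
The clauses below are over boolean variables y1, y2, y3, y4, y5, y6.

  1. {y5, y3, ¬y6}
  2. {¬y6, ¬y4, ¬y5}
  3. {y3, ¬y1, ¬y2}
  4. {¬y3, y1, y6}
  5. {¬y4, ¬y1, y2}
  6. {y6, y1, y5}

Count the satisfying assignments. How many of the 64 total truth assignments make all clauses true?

Case analysis on y1 and y6:
  y1=T, y6=T: 6 of the 16 assignments to (y2,y3,y4,y5) work.
  y1=T, y6=F: y5 free; 4 ways for (y2,y3,y4) × 2^1 = 8.
  y1=F, y6=T: y2 free; 4 ways for (y3,y4,y5) × 2^1 = 8.
  y1=F, y6=F: remaining (y2,y3,y4,y5) ∈ {(F,F,F,T); (F,F,T,T); (T,F,F,T); (T,F,T,T)} — 4.
Total: 6 + 8 + 8 + 4 = 26.

26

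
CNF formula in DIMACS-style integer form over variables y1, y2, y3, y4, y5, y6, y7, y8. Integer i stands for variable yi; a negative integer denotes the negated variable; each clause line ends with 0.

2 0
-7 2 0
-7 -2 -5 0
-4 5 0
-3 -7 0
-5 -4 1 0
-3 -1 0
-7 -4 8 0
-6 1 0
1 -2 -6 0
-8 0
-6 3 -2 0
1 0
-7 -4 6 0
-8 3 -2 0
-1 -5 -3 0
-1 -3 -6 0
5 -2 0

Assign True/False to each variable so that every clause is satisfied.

y1 = T, y2 = T, y3 = F, y4 = T, y5 = T, y6 = F, y7 = F, y8 = F

Check each clause:
  1. (y2) — y2 is true.
  2. (!y7 || y2) — !y7 is true.
  3. (!y5 || !y2 || !y7) — !y7 is true.
  4. (y5 || !y4) — y5 is true.
  5. (!y7 || !y3) — !y7 is true.
  6. (!y5 || y1 || !y4) — y1 is true.
  7. (!y3 || !y1) — !y3 is true.
  8. (!y7 || y8 || !y4) — !y7 is true.
  9. (!y6 || y1) — y1 is true.
  10. (!y2 || !y6 || y1) — y1 is true.
  11. (!y8) — !y8 is true.
  12. (!y2 || !y6 || y3) — !y6 is true.
  13. (y1) — y1 is true.
  14. (!y7 || y6 || !y4) — !y7 is true.
  15. (!y2 || y3 || !y8) — !y8 is true.
  16. (!y5 || !y3 || !y1) — !y3 is true.
  17. (!y6 || !y1 || !y3) — !y6 is true.
  18. (!y2 || y5) — y5 is true.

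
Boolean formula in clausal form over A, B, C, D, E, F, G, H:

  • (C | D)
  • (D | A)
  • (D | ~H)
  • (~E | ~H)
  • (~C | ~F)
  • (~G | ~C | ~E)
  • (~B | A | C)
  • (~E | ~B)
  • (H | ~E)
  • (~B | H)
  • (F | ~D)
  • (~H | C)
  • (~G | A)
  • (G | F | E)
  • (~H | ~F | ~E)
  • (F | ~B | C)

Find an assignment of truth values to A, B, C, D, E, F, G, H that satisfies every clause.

A=False, B=False, C=False, D=True, E=False, F=True, G=False, H=False

B occurs only negated in the remaining clauses — set B = False.
Set A = False and propagate.
  then D is forced to True.
  then F is forced to True.
  then C is forced to False.
  then H is forced to False.
  then E is forced to False.
  then G is forced to False.
Every clause has at least one true literal under this assignment.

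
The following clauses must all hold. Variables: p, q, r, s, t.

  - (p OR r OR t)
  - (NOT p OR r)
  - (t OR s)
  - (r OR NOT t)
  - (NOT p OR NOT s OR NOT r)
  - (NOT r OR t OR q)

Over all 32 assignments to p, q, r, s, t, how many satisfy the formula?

7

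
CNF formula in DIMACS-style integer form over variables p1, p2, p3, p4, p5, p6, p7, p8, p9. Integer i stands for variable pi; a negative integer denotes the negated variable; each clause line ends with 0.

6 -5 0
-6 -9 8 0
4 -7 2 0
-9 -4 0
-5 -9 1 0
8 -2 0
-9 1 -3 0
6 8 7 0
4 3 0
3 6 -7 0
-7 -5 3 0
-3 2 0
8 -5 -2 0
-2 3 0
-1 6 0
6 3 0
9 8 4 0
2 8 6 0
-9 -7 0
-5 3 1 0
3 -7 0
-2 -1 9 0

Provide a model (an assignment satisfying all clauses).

p1=T, p2=F, p3=F, p4=T, p5=F, p6=T, p7=F, p8=T, p9=F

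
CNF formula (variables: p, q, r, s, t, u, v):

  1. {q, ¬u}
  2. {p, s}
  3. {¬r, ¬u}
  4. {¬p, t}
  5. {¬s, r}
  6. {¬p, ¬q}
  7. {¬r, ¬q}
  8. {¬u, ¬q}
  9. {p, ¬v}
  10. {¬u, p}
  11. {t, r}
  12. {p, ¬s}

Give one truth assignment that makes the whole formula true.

p=1, q=0, r=0, s=0, t=1, u=0, v=1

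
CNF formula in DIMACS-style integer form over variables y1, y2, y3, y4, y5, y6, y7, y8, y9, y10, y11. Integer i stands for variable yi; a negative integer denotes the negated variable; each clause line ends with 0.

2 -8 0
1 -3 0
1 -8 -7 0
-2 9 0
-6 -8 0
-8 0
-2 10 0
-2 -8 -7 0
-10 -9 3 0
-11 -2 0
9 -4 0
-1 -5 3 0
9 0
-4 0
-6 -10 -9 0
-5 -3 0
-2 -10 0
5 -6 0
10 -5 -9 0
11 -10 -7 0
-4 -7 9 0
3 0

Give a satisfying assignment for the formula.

y1=True, y2=False, y3=True, y4=False, y5=False, y6=False, y7=False, y8=False, y9=True, y10=False, y11=True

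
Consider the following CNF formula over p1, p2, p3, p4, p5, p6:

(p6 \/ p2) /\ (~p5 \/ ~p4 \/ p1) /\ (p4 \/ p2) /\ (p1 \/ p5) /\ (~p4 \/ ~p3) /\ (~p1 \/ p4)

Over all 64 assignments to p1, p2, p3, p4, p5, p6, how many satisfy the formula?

10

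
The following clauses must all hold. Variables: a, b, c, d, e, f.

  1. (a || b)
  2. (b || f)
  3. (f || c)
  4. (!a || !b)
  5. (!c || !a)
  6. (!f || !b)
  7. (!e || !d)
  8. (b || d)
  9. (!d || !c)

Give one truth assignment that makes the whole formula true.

a = F, b = T, c = T, d = F, e = F, f = F

e occurs only negated in the remaining clauses — set e = False.
Branch on a: take a = False.
  then b is forced to True.
  then f is forced to False.
  then c is forced to True.
  then d is forced to False.
Check each clause:
  1. (b || a) — b is true.
  2. (f || b) — b is true.
  3. (f || c) — c is true.
  4. (!b || !a) — !a is true.
  5. (!c || !a) — !a is true.
  6. (!b || !f) — !f is true.
  7. (!e || !d) — !e is true.
  8. (b || d) — b is true.
  9. (!c || !d) — !d is true.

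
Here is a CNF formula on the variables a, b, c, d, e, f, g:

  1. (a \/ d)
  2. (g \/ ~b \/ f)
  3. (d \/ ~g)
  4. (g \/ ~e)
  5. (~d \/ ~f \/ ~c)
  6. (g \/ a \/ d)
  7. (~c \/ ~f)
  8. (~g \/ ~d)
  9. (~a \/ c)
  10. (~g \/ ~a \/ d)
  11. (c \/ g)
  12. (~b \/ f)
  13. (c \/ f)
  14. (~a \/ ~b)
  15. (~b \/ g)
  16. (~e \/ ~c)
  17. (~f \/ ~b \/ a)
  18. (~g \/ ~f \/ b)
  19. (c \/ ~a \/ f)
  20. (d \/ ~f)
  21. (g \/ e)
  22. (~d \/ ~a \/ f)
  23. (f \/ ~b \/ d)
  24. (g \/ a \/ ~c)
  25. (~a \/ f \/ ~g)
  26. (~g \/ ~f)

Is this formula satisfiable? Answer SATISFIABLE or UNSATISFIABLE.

UNSATISFIABLE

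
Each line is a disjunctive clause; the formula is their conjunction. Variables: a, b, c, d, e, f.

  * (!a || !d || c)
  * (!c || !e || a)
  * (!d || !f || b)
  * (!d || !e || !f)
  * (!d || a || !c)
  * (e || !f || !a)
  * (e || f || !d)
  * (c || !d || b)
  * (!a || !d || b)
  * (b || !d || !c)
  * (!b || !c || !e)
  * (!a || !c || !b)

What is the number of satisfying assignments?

Case analysis on d and c:
  d=T, c=T: a clause becomes empty — 0.
  d=T, c=F: remaining (a,b,e,f) ∈ {(F,T,F,T); (F,T,T,F)} — 2.
  d=F, c=T: 7 of the 16 assignments to (a,b,e,f) work.
  d=F, c=F: b free; 7 ways for (a,e,f) × 2^1 = 14.
Total: 0 + 2 + 7 + 14 = 23.

23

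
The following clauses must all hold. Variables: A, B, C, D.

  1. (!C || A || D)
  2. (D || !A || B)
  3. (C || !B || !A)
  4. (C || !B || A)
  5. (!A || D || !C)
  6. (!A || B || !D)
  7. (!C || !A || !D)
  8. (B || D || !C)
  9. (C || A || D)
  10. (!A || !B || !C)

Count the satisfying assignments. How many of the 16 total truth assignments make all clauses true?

Satisfying assignments:
  A=F B=F C=F D=T
  A=F B=F C=T D=T
  A=F B=T C=T D=T
Count: 3.

3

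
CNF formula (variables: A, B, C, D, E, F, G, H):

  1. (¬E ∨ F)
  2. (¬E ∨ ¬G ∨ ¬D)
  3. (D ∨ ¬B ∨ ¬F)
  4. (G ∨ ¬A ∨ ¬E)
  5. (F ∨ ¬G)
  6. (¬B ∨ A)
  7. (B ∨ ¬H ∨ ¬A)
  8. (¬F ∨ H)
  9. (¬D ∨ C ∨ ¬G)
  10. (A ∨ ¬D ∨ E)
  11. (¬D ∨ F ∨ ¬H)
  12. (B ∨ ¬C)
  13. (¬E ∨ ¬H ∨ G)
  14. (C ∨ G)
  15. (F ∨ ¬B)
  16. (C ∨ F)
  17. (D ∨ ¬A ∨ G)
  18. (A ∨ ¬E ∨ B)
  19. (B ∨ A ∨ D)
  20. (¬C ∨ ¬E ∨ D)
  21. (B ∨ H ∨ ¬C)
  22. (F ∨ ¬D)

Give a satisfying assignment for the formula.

A=T, B=T, C=T, D=T, E=F, F=T, G=F, H=T

Check each clause:
  1. (F ∨ ¬E) — ¬E is true.
  2. (¬D ∨ ¬G ∨ ¬E) — ¬G is true.
  3. (D ∨ ¬B ∨ ¬F) — D is true.
  4. (G ∨ ¬E ∨ ¬A) — ¬E is true.
  5. (¬G ∨ F) — ¬G is true.
  6. (¬B ∨ A) — A is true.
  7. (¬A ∨ ¬H ∨ B) — B is true.
  8. (H ∨ ¬F) — H is true.
  9. (¬G ∨ ¬D ∨ C) — ¬G is true.
  10. (E ∨ ¬D ∨ A) — A is true.
  11. (¬H ∨ ¬D ∨ F) — F is true.
  12. (B ∨ ¬C) — B is true.
  13. (G ∨ ¬E ∨ ¬H) — ¬E is true.
  14. (C ∨ G) — C is true.
  15. (F ∨ ¬B) — F is true.
  16. (C ∨ F) — C is true.
  17. (D ∨ ¬A ∨ G) — D is true.
  18. (¬E ∨ A ∨ B) — A is true.
  19. (D ∨ B ∨ A) — A is true.
  20. (D ∨ ¬E ∨ ¬C) — ¬E is true.
  21. (B ∨ ¬C ∨ H) — H is true.
  22. (¬D ∨ F) — F is true.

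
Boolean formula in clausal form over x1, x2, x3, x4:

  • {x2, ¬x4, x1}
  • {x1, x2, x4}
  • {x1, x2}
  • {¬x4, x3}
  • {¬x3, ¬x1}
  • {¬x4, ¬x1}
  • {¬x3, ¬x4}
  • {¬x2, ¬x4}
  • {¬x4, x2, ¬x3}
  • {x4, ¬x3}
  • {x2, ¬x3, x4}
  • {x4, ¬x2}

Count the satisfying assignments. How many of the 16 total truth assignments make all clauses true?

Satisfying assignments:
  x1=1 x2=0 x3=0 x4=0
Count: 1.

1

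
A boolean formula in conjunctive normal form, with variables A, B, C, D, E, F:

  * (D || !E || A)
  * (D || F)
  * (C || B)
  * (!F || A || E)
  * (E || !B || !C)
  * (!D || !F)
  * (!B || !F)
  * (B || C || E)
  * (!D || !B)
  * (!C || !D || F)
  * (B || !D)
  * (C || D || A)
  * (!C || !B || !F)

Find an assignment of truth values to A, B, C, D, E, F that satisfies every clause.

A occurs only positively in the remaining clauses — set A = True.
Try B = False.
  then C is forced to True.
  then D is forced to False.
  then F is forced to True.
E is now unconstrained; take E = True.
Every clause has at least one true literal under this assignment.

A=1, B=0, C=1, D=0, E=1, F=1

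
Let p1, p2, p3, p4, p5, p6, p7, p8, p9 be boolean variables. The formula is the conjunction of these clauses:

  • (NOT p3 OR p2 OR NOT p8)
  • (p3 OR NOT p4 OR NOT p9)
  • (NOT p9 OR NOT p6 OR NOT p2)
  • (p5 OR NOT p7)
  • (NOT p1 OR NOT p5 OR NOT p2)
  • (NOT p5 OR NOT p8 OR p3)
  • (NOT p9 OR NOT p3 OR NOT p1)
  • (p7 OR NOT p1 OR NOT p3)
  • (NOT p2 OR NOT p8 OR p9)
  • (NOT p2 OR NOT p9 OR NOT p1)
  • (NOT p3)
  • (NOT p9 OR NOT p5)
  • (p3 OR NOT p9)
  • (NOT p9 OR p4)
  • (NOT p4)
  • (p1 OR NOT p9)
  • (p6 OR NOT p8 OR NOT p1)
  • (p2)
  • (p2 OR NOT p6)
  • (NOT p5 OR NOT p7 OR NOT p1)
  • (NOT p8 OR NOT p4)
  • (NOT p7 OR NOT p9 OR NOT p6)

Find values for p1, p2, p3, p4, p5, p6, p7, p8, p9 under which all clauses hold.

p1=False, p2=True, p3=False, p4=False, p5=True, p6=True, p7=False, p8=False, p9=False

The clause (NOT p3) is unit: p3 must be False.
(NOT p9) is a unit clause, so p9 = False.
The clause (NOT p4) is unit: p4 must be False.
Unit propagation: (p2) forces p2 = True.
(NOT p8) is a unit clause, so p8 = False.
Pure literal: p1 appears only negated; assign p1 = False.
Pure literal: p7 appears only negated; assign p7 = False.
p5, p6 are now unconstrained; take p5 = True, p6 = True.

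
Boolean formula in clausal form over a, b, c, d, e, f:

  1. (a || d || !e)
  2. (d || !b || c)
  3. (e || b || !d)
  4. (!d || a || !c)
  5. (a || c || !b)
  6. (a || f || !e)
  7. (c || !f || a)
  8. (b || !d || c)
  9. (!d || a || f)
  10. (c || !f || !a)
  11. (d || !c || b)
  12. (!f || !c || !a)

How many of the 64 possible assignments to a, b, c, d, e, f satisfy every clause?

12

Split on a, then c.
  a=T, c=T: 5 of the 16 assignments to (b,d,e,f) work.
  a=T, c=F: remaining (b,d,e,f) ∈ {(F,F,F,F); (F,F,T,F); (T,T,F,F); (T,T,T,F)} — 4.
  a=F, c=T: remaining (b,d,e,f) ∈ {(T,F,F,F); (T,F,F,T)} — 2.
  a=F, c=F: remaining (b,d,e,f) ∈ {(F,F,F,F)} — 1.
Total: 5 + 4 + 2 + 1 = 12.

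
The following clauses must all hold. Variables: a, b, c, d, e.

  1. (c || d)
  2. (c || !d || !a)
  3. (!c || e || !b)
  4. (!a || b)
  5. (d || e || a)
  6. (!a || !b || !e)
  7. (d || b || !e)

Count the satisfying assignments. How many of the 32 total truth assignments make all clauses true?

8

Case analysis on a and b:
  a=1, b=1: a clause becomes empty — 0.
  a=1, b=0: a clause becomes empty — 0.
  a=0, b=1: remaining (c,d,e) ∈ {(0,1,0); (0,1,1); (1,0,1); (1,1,1)} — 4.
  a=0, b=0: remaining (c,d,e) ∈ {(0,1,0); (0,1,1); (1,1,0); (1,1,1)} — 4.
Total: 0 + 0 + 4 + 4 = 8.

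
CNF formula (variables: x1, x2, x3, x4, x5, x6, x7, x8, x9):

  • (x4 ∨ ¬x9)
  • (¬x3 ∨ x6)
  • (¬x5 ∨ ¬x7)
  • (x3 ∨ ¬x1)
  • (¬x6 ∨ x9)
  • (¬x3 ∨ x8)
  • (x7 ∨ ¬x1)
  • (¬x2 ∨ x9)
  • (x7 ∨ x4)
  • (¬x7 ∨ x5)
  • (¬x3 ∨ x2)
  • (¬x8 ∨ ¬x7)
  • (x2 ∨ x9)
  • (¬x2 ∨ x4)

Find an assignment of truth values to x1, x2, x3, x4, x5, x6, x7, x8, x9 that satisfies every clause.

x1 = False, x2 = True, x3 = True, x4 = True, x5 = False, x6 = True, x7 = False, x8 = True, x9 = True

Pure literal: x1 appears only negated; assign x1 = False.
x4 occurs only positively in the remaining clauses — set x4 = True.
Branch on x2: take x2 = True.
  then x9 is forced to True.
The remaining clauses are satisfied by x3 = True, x5 = False, x6 = True, x7 = False, x8 = True.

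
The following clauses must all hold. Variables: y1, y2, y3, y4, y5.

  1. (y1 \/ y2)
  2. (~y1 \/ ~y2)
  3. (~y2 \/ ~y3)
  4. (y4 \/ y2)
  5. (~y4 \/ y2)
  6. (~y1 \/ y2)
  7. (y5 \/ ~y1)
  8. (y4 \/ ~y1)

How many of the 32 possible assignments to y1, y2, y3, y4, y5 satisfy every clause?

The models are:
  y1=0 y2=1 y3=0 y4=0 y5=0
  y1=0 y2=1 y3=0 y4=0 y5=1
  y1=0 y2=1 y3=0 y4=1 y5=0
  y1=0 y2=1 y3=0 y4=1 y5=1
Count: 4.

4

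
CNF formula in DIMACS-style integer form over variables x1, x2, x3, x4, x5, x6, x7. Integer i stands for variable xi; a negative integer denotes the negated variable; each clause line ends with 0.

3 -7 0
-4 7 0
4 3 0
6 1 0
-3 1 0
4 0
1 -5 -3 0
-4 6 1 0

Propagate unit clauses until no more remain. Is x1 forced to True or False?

True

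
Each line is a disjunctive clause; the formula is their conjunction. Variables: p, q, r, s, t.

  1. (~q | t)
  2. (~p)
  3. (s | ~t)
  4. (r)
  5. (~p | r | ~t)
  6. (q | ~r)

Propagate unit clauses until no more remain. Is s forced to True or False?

True

Unit clause (~p) sets p = False.
(r) is a unit clause: r = True.
In (~r | q), ~r is now false; q must hold, so q = True.
In (t | ~q), ~q is now false; t must hold, so t = True.
(s | ~t) with t = True leaves only s, so s = True.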